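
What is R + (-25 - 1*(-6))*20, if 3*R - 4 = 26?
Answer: -370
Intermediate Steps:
R = 10 (R = 4/3 + (⅓)*26 = 4/3 + 26/3 = 10)
R + (-25 - 1*(-6))*20 = 10 + (-25 - 1*(-6))*20 = 10 + (-25 + 6)*20 = 10 - 19*20 = 10 - 380 = -370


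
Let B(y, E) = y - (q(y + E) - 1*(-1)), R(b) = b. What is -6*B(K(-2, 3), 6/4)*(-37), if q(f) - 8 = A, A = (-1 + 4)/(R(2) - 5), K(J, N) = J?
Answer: -2220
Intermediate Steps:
A = -1 (A = (-1 + 4)/(2 - 5) = 3/(-3) = 3*(-1/3) = -1)
q(f) = 7 (q(f) = 8 - 1 = 7)
B(y, E) = -8 + y (B(y, E) = y - (7 - 1*(-1)) = y - (7 + 1) = y - 1*8 = y - 8 = -8 + y)
-6*B(K(-2, 3), 6/4)*(-37) = -6*(-8 - 2)*(-37) = -6*(-10)*(-37) = 60*(-37) = -2220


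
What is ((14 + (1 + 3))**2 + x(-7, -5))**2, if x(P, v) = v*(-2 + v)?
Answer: 128881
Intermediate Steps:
((14 + (1 + 3))**2 + x(-7, -5))**2 = ((14 + (1 + 3))**2 - 5*(-2 - 5))**2 = ((14 + 4)**2 - 5*(-7))**2 = (18**2 + 35)**2 = (324 + 35)**2 = 359**2 = 128881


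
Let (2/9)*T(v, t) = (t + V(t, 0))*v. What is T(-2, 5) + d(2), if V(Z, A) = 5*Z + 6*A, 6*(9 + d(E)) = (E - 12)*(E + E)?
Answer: -857/3 ≈ -285.67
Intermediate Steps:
d(E) = -9 + E*(-12 + E)/3 (d(E) = -9 + ((E - 12)*(E + E))/6 = -9 + ((-12 + E)*(2*E))/6 = -9 + (2*E*(-12 + E))/6 = -9 + E*(-12 + E)/3)
T(v, t) = 27*t*v (T(v, t) = 9*((t + (5*t + 6*0))*v)/2 = 9*((t + (5*t + 0))*v)/2 = 9*((t + 5*t)*v)/2 = 9*((6*t)*v)/2 = 9*(6*t*v)/2 = 27*t*v)
T(-2, 5) + d(2) = 27*5*(-2) + (-9 - 4*2 + (⅓)*2²) = -270 + (-9 - 8 + (⅓)*4) = -270 + (-9 - 8 + 4/3) = -270 - 47/3 = -857/3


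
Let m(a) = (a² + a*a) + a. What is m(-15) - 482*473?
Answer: -227551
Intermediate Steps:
m(a) = a + 2*a² (m(a) = (a² + a²) + a = 2*a² + a = a + 2*a²)
m(-15) - 482*473 = -15*(1 + 2*(-15)) - 482*473 = -15*(1 - 30) - 227986 = -15*(-29) - 227986 = 435 - 227986 = -227551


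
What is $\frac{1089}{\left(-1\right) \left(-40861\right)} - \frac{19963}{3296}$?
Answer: $- \frac{812118799}{134677856} \approx -6.0301$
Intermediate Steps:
$\frac{1089}{\left(-1\right) \left(-40861\right)} - \frac{19963}{3296} = \frac{1089}{40861} - \frac{19963}{3296} = - \frac{812118799}{134677856}$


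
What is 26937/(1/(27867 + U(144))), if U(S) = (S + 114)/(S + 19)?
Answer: 122363450523/163 ≈ 7.5070e+8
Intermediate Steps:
U(S) = (114 + S)/(19 + S)
26937/(1/(27867 + U(144))) = 26937/(1/(27867 + (114 + 144)/(19 + 144))) = 26937/(1/(27867 + 258/163)) = 26937/(1/(4542579/163)) = 26937/(163/4542579) = 26937*(4542579/163) = 122363450523/163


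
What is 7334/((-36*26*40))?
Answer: -3667/18720 ≈ -0.19589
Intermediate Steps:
7334/((-36*26*40)) = 7334/((-936*40)) = 7334/(-37440) = 7334*(-1/37440) = -3667/18720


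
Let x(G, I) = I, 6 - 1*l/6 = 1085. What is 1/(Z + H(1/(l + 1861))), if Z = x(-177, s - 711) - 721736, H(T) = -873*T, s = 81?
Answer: -4613/3332273485 ≈ -1.3843e-6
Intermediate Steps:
l = -6474 (l = 36 - 6*1085 = 36 - 6510 = -6474)
Z = -722366 (Z = (81 - 711) - 721736 = -630 - 721736 = -722366)
1/(Z + H(1/(l + 1861))) = 1/(-722366 - 873/(-6474 + 1861)) = 1/(-722366 - 873/(-4613)) = 1/(-722366 - 873*(-1/4613)) = 1/(-722366 + 873/4613) = 1/(-3332273485/4613) = -4613/3332273485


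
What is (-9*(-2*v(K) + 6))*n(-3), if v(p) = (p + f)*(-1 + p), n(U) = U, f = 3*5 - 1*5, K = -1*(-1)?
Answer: 162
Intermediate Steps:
K = 1
f = 10 (f = 15 - 5 = 10)
v(p) = (-1 + p)*(10 + p) (v(p) = (p + 10)*(-1 + p) = (10 + p)*(-1 + p) = (-1 + p)*(10 + p))
(-9*(-2*v(K) + 6))*n(-3) = -9*(-2*(-10 + 1**2 + 9*1) + 6)*(-3) = -9*(-2*(-10 + 1 + 9) + 6)*(-3) = -9*(-2*0 + 6)*(-3) = -9*(0 + 6)*(-3) = -9*6*(-3) = -54*(-3) = 162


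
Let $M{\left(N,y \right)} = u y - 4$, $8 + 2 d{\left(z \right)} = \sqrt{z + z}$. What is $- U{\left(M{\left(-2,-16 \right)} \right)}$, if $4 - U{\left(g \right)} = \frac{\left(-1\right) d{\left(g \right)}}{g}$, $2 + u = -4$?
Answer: $- \frac{91}{23} - \frac{\sqrt{46}}{92} \approx -4.0302$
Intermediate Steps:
$d{\left(z \right)} = -4 + \frac{\sqrt{2} \sqrt{z}}{2}$ ($d{\left(z \right)} = -4 + \frac{\sqrt{z + z}}{2} = -4 + \frac{\sqrt{2 z}}{2} = -4 + \frac{\sqrt{2} \sqrt{z}}{2}$)
$u = -6$ ($u = -2 - 4 = -6$)
$M{\left(N,y \right)} = -4 - 6 y$ ($M{\left(N,y \right)} = - 6 y - 4 = -4 - 6 y$)
$U{\left(g \right)} = 4 - \frac{4 - \frac{\sqrt{2} \sqrt{g}}{2}}{g}$ ($U{\left(g \right)} = 4 - \frac{\left(-1\right) \left(-4 + \frac{\sqrt{2} \sqrt{g}}{2}\right)}{g} = 4 - \frac{4 - \frac{\sqrt{2} \sqrt{g}}{2}}{g}$)
$- U{\left(M{\left(-2,-16 \right)} \right)} = - (4 - \frac{4}{-4 - -96} + \frac{\sqrt{2}}{2 \sqrt{-4 - -96}}) = - (4 - \frac{4}{-4 + 96} + \frac{\sqrt{2}}{2 \sqrt{-4 + 96}}) = - (4 - \frac{4}{92} + \frac{\sqrt{2}}{2 \cdot 2 \sqrt{23}}) = - (4 - \frac{1}{23} + \frac{\sqrt{2} \frac{\sqrt{23}}{46}}{2}) = - (4 - \frac{1}{23} + \frac{\sqrt{46}}{92}) = - (\frac{91}{23} + \frac{\sqrt{46}}{92}) = - \frac{91}{23} - \frac{\sqrt{46}}{92}$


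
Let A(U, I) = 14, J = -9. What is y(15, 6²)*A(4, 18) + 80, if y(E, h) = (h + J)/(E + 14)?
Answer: 2698/29 ≈ 93.034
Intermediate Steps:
y(E, h) = (-9 + h)/(14 + E) (y(E, h) = (h - 9)/(E + 14) = (-9 + h)/(14 + E))
y(15, 6²)*A(4, 18) + 80 = ((-9 + 6²)/(14 + 15))*14 + 80 = ((-9 + 36)/29)*14 + 80 = ((1/29)*27)*14 + 80 = (27/29)*14 + 80 = 378/29 + 80 = 2698/29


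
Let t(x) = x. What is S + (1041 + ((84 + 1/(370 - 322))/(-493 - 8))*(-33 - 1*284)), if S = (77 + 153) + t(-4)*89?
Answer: 23282381/24048 ≈ 968.16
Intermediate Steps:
S = -126 (S = (77 + 153) - 4*89 = 230 - 356 = -126)
S + (1041 + ((84 + 1/(370 - 322))/(-493 - 8))*(-33 - 1*284)) = -126 + (1041 + ((84 + 1/(370 - 322))/(-493 - 8))*(-33 - 1*284)) = -126 + (1041 + ((84 + 1/48)/(-501))*(-33 - 284)) = -126 + (1041 + ((84 + 1/48)*(-1/501))*(-317)) = -126 + (1041 + ((4033/48)*(-1/501))*(-317)) = -126 + (1041 - 4033/24048*(-317)) = -126 + (1041 + 1278461/24048) = -126 + 26312429/24048 = 23282381/24048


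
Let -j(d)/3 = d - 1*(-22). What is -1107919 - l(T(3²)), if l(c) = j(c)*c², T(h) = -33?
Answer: -1143856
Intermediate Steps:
j(d) = -66 - 3*d (j(d) = -3*(d - 1*(-22)) = -3*(d + 22) = -3*(22 + d) = -66 - 3*d)
l(c) = c²*(-66 - 3*c) (l(c) = (-66 - 3*c)*c² = c²*(-66 - 3*c))
-1107919 - l(T(3²)) = -1107919 - 3*(-33)²*(-22 - 1*(-33)) = -1107919 - 3*1089*(-22 + 33) = -1107919 - 3*1089*11 = -1107919 - 1*35937 = -1107919 - 35937 = -1143856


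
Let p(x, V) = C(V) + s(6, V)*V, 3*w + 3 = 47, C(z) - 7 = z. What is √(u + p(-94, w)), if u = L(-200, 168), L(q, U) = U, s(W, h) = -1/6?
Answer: √1685/3 ≈ 13.683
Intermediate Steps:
C(z) = 7 + z
s(W, h) = -⅙ (s(W, h) = -1*⅙ = -⅙)
w = 44/3 (w = -1 + (⅓)*47 = -1 + 47/3 = 44/3 ≈ 14.667)
p(x, V) = 7 + 5*V/6 (p(x, V) = (7 + V) - V/6 = 7 + 5*V/6)
u = 168
√(u + p(-94, w)) = √(168 + (7 + (⅚)*(44/3))) = √(168 + (7 + 110/9)) = √(168 + 173/9) = √(1685/9) = √1685/3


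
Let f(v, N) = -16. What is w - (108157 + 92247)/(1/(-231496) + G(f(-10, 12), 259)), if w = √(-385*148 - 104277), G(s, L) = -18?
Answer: 46392724384/4166929 + 47*I*√73 ≈ 11134.0 + 401.57*I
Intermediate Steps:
w = 47*I*√73 (w = √(-56980 - 104277) = √(-161257) = 47*I*√73 ≈ 401.57*I)
w - (108157 + 92247)/(1/(-231496) + G(f(-10, 12), 259)) = 47*I*√73 - (108157 + 92247)/(1/(-231496) - 18) = 47*I*√73 - 200404/(-1/231496 - 18) = 47*I*√73 - 200404/(-4166929/231496) = 47*I*√73 - 200404*(-231496)/4166929 = 47*I*√73 - 1*(-46392724384/4166929) = 47*I*√73 + 46392724384/4166929 = 46392724384/4166929 + 47*I*√73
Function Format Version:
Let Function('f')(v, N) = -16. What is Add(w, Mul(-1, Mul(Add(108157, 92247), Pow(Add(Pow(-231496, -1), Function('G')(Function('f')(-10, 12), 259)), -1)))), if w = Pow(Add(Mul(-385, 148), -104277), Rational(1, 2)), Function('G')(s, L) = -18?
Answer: Add(Rational(46392724384, 4166929), Mul(47, I, Pow(73, Rational(1, 2)))) ≈ Add(11134., Mul(401.57, I))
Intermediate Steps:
w = Mul(47, I, Pow(73, Rational(1, 2))) (w = Pow(Add(-56980, -104277), Rational(1, 2)) = Pow(-161257, Rational(1, 2)) = Mul(47, I, Pow(73, Rational(1, 2))) ≈ Mul(401.57, I))
Add(w, Mul(-1, Mul(Add(108157, 92247), Pow(Add(Pow(-231496, -1), Function('G')(Function('f')(-10, 12), 259)), -1)))) = Add(Mul(47, I, Pow(73, Rational(1, 2))), Mul(-1, Mul(Add(108157, 92247), Pow(Add(Pow(-231496, -1), -18), -1)))) = Add(Mul(47, I, Pow(73, Rational(1, 2))), Mul(-1, Mul(200404, Pow(Add(Rational(-1, 231496), -18), -1)))) = Add(Mul(47, I, Pow(73, Rational(1, 2))), Mul(-1, Mul(200404, Pow(Rational(-4166929, 231496), -1)))) = Add(Mul(47, I, Pow(73, Rational(1, 2))), Mul(-1, Mul(200404, Rational(-231496, 4166929)))) = Add(Mul(47, I, Pow(73, Rational(1, 2))), Mul(-1, Rational(-46392724384, 4166929))) = Add(Mul(47, I, Pow(73, Rational(1, 2))), Rational(46392724384, 4166929)) = Add(Rational(46392724384, 4166929), Mul(47, I, Pow(73, Rational(1, 2))))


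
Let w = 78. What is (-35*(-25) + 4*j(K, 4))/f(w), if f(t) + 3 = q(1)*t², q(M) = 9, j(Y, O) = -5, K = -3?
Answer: 285/18251 ≈ 0.015616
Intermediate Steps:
f(t) = -3 + 9*t²
(-35*(-25) + 4*j(K, 4))/f(w) = (-35*(-25) + 4*(-5))/(-3 + 9*78²) = (875 - 20)/(-3 + 9*6084) = 855/(-3 + 54756) = 855/54753 = 855*(1/54753) = 285/18251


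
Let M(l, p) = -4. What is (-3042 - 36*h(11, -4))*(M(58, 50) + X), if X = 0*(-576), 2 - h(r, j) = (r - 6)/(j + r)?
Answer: 86472/7 ≈ 12353.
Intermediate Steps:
h(r, j) = 2 - (-6 + r)/(j + r) (h(r, j) = 2 - (r - 6)/(j + r) = 2 - (-6 + r)/(j + r))
X = 0
(-3042 - 36*h(11, -4))*(M(58, 50) + X) = (-3042 - 36*(6 + 11 + 2*(-4))/(-4 + 11))*(-4 + 0) = (-3042 - 36*(6 + 11 - 8)/7)*(-4) = (-3042 - 36*9/7)*(-4) = (-3042 - 324/7)*(-4) = -21618/7*(-4) = 86472/7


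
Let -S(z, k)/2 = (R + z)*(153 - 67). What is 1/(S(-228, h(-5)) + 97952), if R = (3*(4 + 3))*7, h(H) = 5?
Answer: 1/111884 ≈ 8.9378e-6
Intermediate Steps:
R = 147 (R = (3*7)*7 = 21*7 = 147)
S(z, k) = -25284 - 172*z (S(z, k) = -2*(147 + z)*(153 - 67) = -2*(147 + z)*86 = -2*(12642 + 86*z) = -25284 - 172*z)
1/(S(-228, h(-5)) + 97952) = 1/((-25284 - 172*(-228)) + 97952) = 1/((-25284 + 39216) + 97952) = 1/(13932 + 97952) = 1/111884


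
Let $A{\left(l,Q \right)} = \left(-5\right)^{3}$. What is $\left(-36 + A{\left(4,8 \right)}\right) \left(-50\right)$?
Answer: $8050$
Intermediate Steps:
$A{\left(l,Q \right)} = -125$
$\left(-36 + A{\left(4,8 \right)}\right) \left(-50\right) = \left(-36 - 125\right) \left(-50\right) = \left(-161\right) \left(-50\right) = 8050$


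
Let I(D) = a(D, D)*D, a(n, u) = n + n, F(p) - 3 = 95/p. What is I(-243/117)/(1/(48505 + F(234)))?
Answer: 919428327/2197 ≈ 4.1849e+5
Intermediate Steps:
F(p) = 3 + 95/p
a(n, u) = 2*n
I(D) = 2*D**2 (I(D) = (2*D)*D = 2*D**2)
I(-243/117)/(1/(48505 + F(234))) = (2*(-243/117)**2)/(1/(48505 + (3 + 95/234))) = (2*(-243*1/117)**2)/(1/(48505 + (3 + 95*(1/234)))) = (2*(-27/13)**2)/(1/(48505 + (3 + 95/234))) = (2*(729/169))/(1/(48505 + 797/234)) = 1458/(169*(1/(11350967/234))) = 1458/(169*(234/11350967)) = (1458/169)*(11350967/234) = 919428327/2197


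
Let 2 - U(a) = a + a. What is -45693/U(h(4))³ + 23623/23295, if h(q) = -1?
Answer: -1062906563/1490880 ≈ -712.94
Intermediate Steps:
U(a) = 2 - 2*a (U(a) = 2 - (a + a) = 2 - 2*a)
-45693/U(h(4))³ + 23623/23295 = -45693/(2 - 2*(-1))³ + 23623/23295 = -45693/(2 + 2)³ + 23623*(1/23295) = -45693/(4³) + 23623/23295 = -45693/64 + 23623/23295 = -1062906563/1490880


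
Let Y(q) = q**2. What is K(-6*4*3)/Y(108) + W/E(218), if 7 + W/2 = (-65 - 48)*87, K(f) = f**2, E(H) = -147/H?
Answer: 12868300/441 ≈ 29180.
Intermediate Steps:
W = -19676 (W = -14 + 2*((-65 - 48)*87) = -14 + 2*(-113*87) = -14 + 2*(-9831) = -14 - 19662 = -19676)
K(-6*4*3)/Y(108) + W/E(218) = (-6*4*3)**2/(108**2) - 19676/((-147/218)) = (-24*3)**2/11664 - 19676/((-147*1/218)) = (-72)**2*(1/11664) - 19676/(-147/218) = 5184*(1/11664) - 19676*(-218/147) = 4/9 + 4289368/147 = 12868300/441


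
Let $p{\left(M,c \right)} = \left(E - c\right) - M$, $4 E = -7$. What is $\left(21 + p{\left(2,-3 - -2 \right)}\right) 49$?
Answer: $\frac{3577}{4} \approx 894.25$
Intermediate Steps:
$E = - \frac{7}{4}$ ($E = \frac{1}{4} \left(-7\right) = - \frac{7}{4} \approx -1.75$)
$p{\left(M,c \right)} = - \frac{7}{4} - M - c$ ($p{\left(M,c \right)} = \left(- \frac{7}{4} - c\right) - M = - \frac{7}{4} - M - c$)
$\left(21 + p{\left(2,-3 - -2 \right)}\right) 49 = \left(21 - \left(\frac{3}{4} + 2\right)\right) 49 = \left(21 - \frac{11}{4}\right) 49 = \frac{73}{4} \cdot 49 = \frac{3577}{4}$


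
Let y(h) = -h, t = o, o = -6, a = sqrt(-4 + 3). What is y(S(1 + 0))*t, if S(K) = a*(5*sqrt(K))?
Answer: 30*I ≈ 30.0*I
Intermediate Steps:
a = I (a = sqrt(-1) = I ≈ 1.0*I)
S(K) = 5*I*sqrt(K) (S(K) = I*(5*sqrt(K)) = 5*I*sqrt(K))
t = -6
y(S(1 + 0))*t = -5*I*sqrt(1 + 0)*(-6) = -5*I*sqrt(1)*(-6) = -5*I*(-6) = 30*I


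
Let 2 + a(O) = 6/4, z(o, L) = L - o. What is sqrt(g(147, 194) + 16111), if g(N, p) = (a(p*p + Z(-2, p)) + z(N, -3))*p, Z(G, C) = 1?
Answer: 3*I*sqrt(1454) ≈ 114.39*I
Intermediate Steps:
a(O) = -1/2 (a(O) = -2 + 6/4 = -2 + 6*(1/4) = -2 + 3/2 = -1/2)
g(N, p) = p*(-7/2 - N) (g(N, p) = (-1/2 + (-3 - N))*p = (-7/2 - N)*p = p*(-7/2 - N))
sqrt(g(147, 194) + 16111) = sqrt(-1/2*194*(7 + 2*147) + 16111) = sqrt(-1/2*194*(7 + 294) + 16111) = sqrt(-1/2*194*301 + 16111) = sqrt(-29197 + 16111) = sqrt(-13086) = 3*I*sqrt(1454)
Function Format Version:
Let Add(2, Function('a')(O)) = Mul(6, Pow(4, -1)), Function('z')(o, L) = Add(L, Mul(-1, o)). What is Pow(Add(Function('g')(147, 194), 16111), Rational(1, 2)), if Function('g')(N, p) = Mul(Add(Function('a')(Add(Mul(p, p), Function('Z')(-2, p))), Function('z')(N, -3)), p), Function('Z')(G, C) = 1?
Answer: Mul(3, I, Pow(1454, Rational(1, 2))) ≈ Mul(114.39, I)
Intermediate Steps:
Function('a')(O) = Rational(-1, 2) (Function('a')(O) = Add(-2, Mul(6, Pow(4, -1))) = Add(-2, Mul(6, Rational(1, 4))) = Add(-2, Rational(3, 2)) = Rational(-1, 2))
Function('g')(N, p) = Mul(p, Add(Rational(-7, 2), Mul(-1, N))) (Function('g')(N, p) = Mul(Add(Rational(-1, 2), Add(-3, Mul(-1, N))), p) = Mul(Add(Rational(-7, 2), Mul(-1, N)), p) = Mul(p, Add(Rational(-7, 2), Mul(-1, N))))
Pow(Add(Function('g')(147, 194), 16111), Rational(1, 2)) = Pow(Add(Mul(Rational(-1, 2), 194, Add(7, Mul(2, 147))), 16111), Rational(1, 2)) = Pow(Add(Mul(Rational(-1, 2), 194, Add(7, 294)), 16111), Rational(1, 2)) = Pow(Add(Mul(Rational(-1, 2), 194, 301), 16111), Rational(1, 2)) = Pow(Add(-29197, 16111), Rational(1, 2)) = Pow(-13086, Rational(1, 2)) = Mul(3, I, Pow(1454, Rational(1, 2)))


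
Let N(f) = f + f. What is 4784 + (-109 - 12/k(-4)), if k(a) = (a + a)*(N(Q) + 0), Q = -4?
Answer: 74797/16 ≈ 4674.8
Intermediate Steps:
N(f) = 2*f
k(a) = -16*a (k(a) = (a + a)*(2*(-4) + 0) = (2*a)*(-8 + 0) = (2*a)*(-8) = -16*a)
4784 + (-109 - 12/k(-4)) = 4784 + (-109 - 12/((-16*(-4)))) = 4784 + (-109 - 12/64) = 4784 + (-109 - 12*1/64) = 4784 + (-109 - 3/16) = 4784 - 1747/16 = 74797/16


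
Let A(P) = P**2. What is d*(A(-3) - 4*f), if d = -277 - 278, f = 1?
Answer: -2775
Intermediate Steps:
d = -555
d*(A(-3) - 4*f) = -555*((-3)**2 - 4*1) = -555*(9 - 4) = -555*5 = -2775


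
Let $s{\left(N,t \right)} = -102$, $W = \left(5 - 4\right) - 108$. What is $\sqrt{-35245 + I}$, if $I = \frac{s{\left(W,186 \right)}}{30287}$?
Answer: $\frac{i \sqrt{32330325084679}}{30287} \approx 187.74 i$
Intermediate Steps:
$W = -107$ ($W = \left(5 - 4\right) - 108 = 1 - 108 = -107$)
$I = - \frac{102}{30287} \approx -0.0033678$
$\sqrt{-35245 + I} = \sqrt{-35245 - \frac{102}{30287}} = \sqrt{- \frac{1067465417}{30287}} = \frac{i \sqrt{32330325084679}}{30287}$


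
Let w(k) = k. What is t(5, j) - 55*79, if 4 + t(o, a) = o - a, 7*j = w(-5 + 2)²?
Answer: -30417/7 ≈ -4345.3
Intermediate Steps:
j = 9/7 (j = (-5 + 2)²/7 = (⅐)*(-3)² = (⅐)*9 = 9/7 ≈ 1.2857)
t(o, a) = -4 + o - a (t(o, a) = -4 + (o - a) = -4 + o - a)
t(5, j) - 55*79 = (-4 + 5 - 1*9/7) - 55*79 = (-4 + 5 - 9/7) - 4345 = -2/7 - 4345 = -30417/7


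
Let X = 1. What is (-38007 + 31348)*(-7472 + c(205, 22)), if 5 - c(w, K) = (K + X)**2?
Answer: 53245364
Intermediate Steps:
c(w, K) = 5 - (1 + K)**2 (c(w, K) = 5 - (K + 1)**2 = 5 - (1 + K)**2)
(-38007 + 31348)*(-7472 + c(205, 22)) = (-38007 + 31348)*(-7472 + (5 - (1 + 22)**2)) = -6659*(-7472 + (5 - 1*23**2)) = -6659*(-7472 + (5 - 1*529)) = -6659*(-7472 + (5 - 529)) = -6659*(-7472 - 524) = -6659*(-7996) = 53245364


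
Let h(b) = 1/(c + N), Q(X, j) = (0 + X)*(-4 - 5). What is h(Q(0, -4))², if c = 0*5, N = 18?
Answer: 1/324 ≈ 0.0030864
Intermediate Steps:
c = 0
Q(X, j) = -9*X (Q(X, j) = X*(-9) = -9*X)
h(b) = 1/18 (h(b) = 1/(0 + 18) = 1/18)
h(Q(0, -4))² = (1/18)² = 1/324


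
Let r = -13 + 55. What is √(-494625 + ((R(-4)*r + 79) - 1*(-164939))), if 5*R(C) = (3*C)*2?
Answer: 3*I*√916135/5 ≈ 574.29*I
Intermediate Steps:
r = 42
R(C) = 6*C/5 (R(C) = ((3*C)*2)/5 = (6*C)/5 = 6*C/5)
√(-494625 + ((R(-4)*r + 79) - 1*(-164939))) = √(-494625 + ((((6/5)*(-4))*42 + 79) - 1*(-164939))) = √(-494625 + ((-24/5*42 + 79) + 164939)) = √(-494625 + ((-1008/5 + 79) + 164939)) = √(-494625 + (-613/5 + 164939)) = √(-494625 + 824082/5) = √(-1649043/5) = 3*I*√916135/5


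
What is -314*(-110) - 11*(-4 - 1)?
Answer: 34595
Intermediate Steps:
-314*(-110) - 11*(-4 - 1) = 34540 - 11*(-5) = 34540 + 55 = 34595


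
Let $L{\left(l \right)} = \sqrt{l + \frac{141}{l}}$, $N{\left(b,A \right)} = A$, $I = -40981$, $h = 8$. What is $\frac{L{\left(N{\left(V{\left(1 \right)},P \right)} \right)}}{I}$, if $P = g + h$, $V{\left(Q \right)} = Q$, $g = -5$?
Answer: $- \frac{5 \sqrt{2}}{40981} \approx -0.00017254$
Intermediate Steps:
$P = 3$ ($P = -5 + 8 = 3$)
$\frac{L{\left(N{\left(V{\left(1 \right)},P \right)} \right)}}{I} = \frac{\sqrt{3 + \frac{141}{3}}}{-40981} = \sqrt{3 + 141 \cdot \frac{1}{3}} \left(- \frac{1}{40981}\right) = \sqrt{3 + 47} \left(- \frac{1}{40981}\right) = \sqrt{50} \left(- \frac{1}{40981}\right) = 5 \sqrt{2} \left(- \frac{1}{40981}\right) = - \frac{5 \sqrt{2}}{40981}$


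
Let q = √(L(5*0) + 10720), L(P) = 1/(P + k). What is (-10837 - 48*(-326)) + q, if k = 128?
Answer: 4811 + 19*√7602/16 ≈ 4914.5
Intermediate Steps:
L(P) = 1/(128 + P) (L(P) = 1/(P + 128) = 1/(128 + P))
q = 19*√7602/16 (q = √(1/(128 + 5*0) + 10720) = √(1/(128 + 0) + 10720) = √(1/128 + 10720) = √(1372161/128) = 19*√7602/16 ≈ 103.54)
(-10837 - 48*(-326)) + q = (-10837 - 48*(-326)) + 19*√7602/16 = (-10837 + 15648) + 19*√7602/16 = 4811 + 19*√7602/16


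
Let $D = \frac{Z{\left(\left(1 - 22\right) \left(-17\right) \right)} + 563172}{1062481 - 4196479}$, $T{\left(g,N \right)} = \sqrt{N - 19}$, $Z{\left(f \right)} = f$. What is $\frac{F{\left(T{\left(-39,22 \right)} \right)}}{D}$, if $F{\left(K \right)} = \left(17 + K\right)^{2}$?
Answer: $- \frac{305042472}{187843} - \frac{35518644 \sqrt{3}}{187843} \approx -1951.4$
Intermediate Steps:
$T{\left(g,N \right)} = \sqrt{-19 + N}$
$D = - \frac{187843}{1044666}$ ($D = \frac{\left(1 - 22\right) \left(-17\right) + 563172}{1062481 - 4196479} = \frac{\left(-21\right) \left(-17\right) + 563172}{-3133998} = \left(357 + 563172\right) \left(- \frac{1}{3133998}\right) = 563529 \left(- \frac{1}{3133998}\right) = - \frac{187843}{1044666} \approx -0.17981$)
$\frac{F{\left(T{\left(-39,22 \right)} \right)}}{D} = \frac{\left(17 + \sqrt{-19 + 22}\right)^{2}}{- \frac{187843}{1044666}} = \left(17 + \sqrt{3}\right)^{2} \left(- \frac{1044666}{187843}\right) = - \frac{1044666 \left(17 + \sqrt{3}\right)^{2}}{187843}$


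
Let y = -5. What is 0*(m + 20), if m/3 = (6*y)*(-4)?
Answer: 0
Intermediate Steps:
m = 360 (m = 3*((6*(-5))*(-4)) = 3*(-30*(-4)) = 3*120 = 360)
0*(m + 20) = 0*(360 + 20) = 0*380 = 0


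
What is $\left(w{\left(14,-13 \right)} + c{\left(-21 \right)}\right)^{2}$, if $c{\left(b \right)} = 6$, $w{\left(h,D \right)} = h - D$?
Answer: $1089$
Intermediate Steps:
$\left(w{\left(14,-13 \right)} + c{\left(-21 \right)}\right)^{2} = \left(\left(14 - -13\right) + 6\right)^{2} = \left(\left(14 + 13\right) + 6\right)^{2} = \left(27 + 6\right)^{2} = 33^{2} = 1089$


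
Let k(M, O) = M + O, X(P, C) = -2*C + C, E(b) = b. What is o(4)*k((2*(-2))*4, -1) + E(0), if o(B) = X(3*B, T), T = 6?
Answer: 102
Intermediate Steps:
X(P, C) = -C
o(B) = -6 (o(B) = -1*6 = -6)
o(4)*k((2*(-2))*4, -1) + E(0) = -6*((2*(-2))*4 - 1) + 0 = -6*(-4*4 - 1) + 0 = -6*(-16 - 1) + 0 = -6*(-17) + 0 = 102 + 0 = 102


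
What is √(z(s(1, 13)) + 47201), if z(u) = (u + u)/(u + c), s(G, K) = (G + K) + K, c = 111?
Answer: 8*√390149/23 ≈ 217.26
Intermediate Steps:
s(G, K) = G + 2*K
z(u) = 2*u/(111 + u) (z(u) = (u + u)/(u + 111) = (2*u)/(111 + u) = 2*u/(111 + u))
√(z(s(1, 13)) + 47201) = √(2*(1 + 2*13)/(111 + (1 + 2*13)) + 47201) = √(2*(1 + 26)/(111 + (1 + 26)) + 47201) = √(2*27/(111 + 27) + 47201) = √(2*27/138 + 47201) = √(2*27*(1/138) + 47201) = √(9/23 + 47201) = √(1085632/23) = 8*√390149/23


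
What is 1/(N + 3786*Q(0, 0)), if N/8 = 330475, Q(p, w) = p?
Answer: 1/2643800 ≈ 3.7824e-7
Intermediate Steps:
N = 2643800 (N = 8*330475 = 2643800)
1/(N + 3786*Q(0, 0)) = 1/(2643800 + 3786*0) = 1/(2643800 + 0) = 1/2643800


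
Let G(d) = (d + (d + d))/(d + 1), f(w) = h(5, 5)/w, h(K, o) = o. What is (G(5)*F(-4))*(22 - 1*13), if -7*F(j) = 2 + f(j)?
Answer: -135/56 ≈ -2.4107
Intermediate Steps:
f(w) = 5/w
F(j) = -2/7 - 5/(7*j) (F(j) = -(2 + 5/j)/7 = -2/7 - 5/(7*j))
G(d) = 3*d/(1 + d) (G(d) = (d + 2*d)/(1 + d) = (3*d)/(1 + d) = 3*d/(1 + d))
(G(5)*F(-4))*(22 - 1*13) = ((3*5/(1 + 5))*((⅐)*(-5 - 2*(-4))/(-4)))*(22 - 1*13) = ((3*5/6)*((⅐)*(-¼)*(-5 + 8)))*(22 - 13) = ((3*5*(⅙))*((⅐)*(-¼)*3))*9 = ((5/2)*(-3/28))*9 = -15/56*9 = -135/56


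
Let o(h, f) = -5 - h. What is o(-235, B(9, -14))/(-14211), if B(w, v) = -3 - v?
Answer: -230/14211 ≈ -0.016185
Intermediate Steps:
o(-235, B(9, -14))/(-14211) = (-5 - 1*(-235))/(-14211) = (-5 + 235)*(-1/14211) = 230*(-1/14211) = -230/14211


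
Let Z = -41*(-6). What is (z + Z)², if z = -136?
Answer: 12100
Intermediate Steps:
Z = 246
(z + Z)² = (-136 + 246)² = 110² = 12100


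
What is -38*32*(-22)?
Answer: 26752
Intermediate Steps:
-38*32*(-22) = -1216*(-22) = 26752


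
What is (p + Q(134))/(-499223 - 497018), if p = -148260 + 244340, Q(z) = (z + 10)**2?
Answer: -116816/996241 ≈ -0.11726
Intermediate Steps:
Q(z) = (10 + z)**2
p = 96080
(p + Q(134))/(-499223 - 497018) = (96080 + (10 + 134)**2)/(-499223 - 497018) = (96080 + 144**2)/(-996241) = (96080 + 20736)*(-1/996241) = 116816*(-1/996241) = -116816/996241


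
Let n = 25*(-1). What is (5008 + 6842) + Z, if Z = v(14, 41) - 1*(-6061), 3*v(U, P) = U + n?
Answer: 53722/3 ≈ 17907.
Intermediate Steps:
n = -25
v(U, P) = -25/3 + U/3 (v(U, P) = (U - 25)/3 = (-25 + U)/3 = -25/3 + U/3)
Z = 18172/3 (Z = (-25/3 + (⅓)*14) - 1*(-6061) = (-25/3 + 14/3) + 6061 = -11/3 + 6061 = 18172/3 ≈ 6057.3)
(5008 + 6842) + Z = (5008 + 6842) + 18172/3 = 11850 + 18172/3 = 53722/3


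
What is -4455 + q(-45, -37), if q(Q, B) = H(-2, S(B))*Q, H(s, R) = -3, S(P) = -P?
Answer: -4320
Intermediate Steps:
q(Q, B) = -3*Q
-4455 + q(-45, -37) = -4455 - 3*(-45) = -4455 + 135 = -4320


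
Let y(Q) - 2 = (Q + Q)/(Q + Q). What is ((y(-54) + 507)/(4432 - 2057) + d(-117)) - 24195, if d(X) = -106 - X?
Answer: -11487298/475 ≈ -24184.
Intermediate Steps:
y(Q) = 3 (y(Q) = 2 + (Q + Q)/(Q + Q) = 2 + (2*Q)/((2*Q)) = 2 + (2*Q)*(1/(2*Q)) = 2 + 1 = 3)
((y(-54) + 507)/(4432 - 2057) + d(-117)) - 24195 = ((3 + 507)/(4432 - 2057) + (-106 - 1*(-117))) - 24195 = (510/2375 + (-106 + 117)) - 24195 = (510*(1/2375) + 11) - 24195 = (102/475 + 11) - 24195 = 5327/475 - 24195 = -11487298/475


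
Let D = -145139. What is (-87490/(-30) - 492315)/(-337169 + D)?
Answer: 367049/361731 ≈ 1.0147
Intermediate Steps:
(-87490/(-30) - 492315)/(-337169 + D) = (-87490/(-30) - 492315)/(-337169 - 145139) = (-87490*(-1)/30 - 492315)/(-482308) = (-1346*(-13/6) - 492315)*(-1/482308) = (8749/3 - 492315)*(-1/482308) = -1468196/3*(-1/482308) = 367049/361731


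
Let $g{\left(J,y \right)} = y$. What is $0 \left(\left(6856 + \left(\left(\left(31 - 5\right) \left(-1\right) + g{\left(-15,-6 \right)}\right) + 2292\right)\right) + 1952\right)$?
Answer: $0$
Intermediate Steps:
$0 \left(\left(6856 + \left(\left(\left(31 - 5\right) \left(-1\right) + g{\left(-15,-6 \right)}\right) + 2292\right)\right) + 1952\right) = 0 \left(\left(6856 + \left(\left(\left(31 - 5\right) \left(-1\right) - 6\right) + 2292\right)\right) + 1952\right) = 0 \left(\left(6856 + \left(\left(26 \left(-1\right) - 6\right) + 2292\right)\right) + 1952\right) = 0 \left(\left(6856 + \left(\left(-26 - 6\right) + 2292\right)\right) + 1952\right) = 0 \left(\left(6856 + \left(-32 + 2292\right)\right) + 1952\right) = 0 \left(\left(6856 + 2260\right) + 1952\right) = 0 \left(9116 + 1952\right) = 0 \cdot 11068 = 0$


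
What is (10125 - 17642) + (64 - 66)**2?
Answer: -7513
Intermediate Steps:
(10125 - 17642) + (64 - 66)**2 = -7517 + (-2)**2 = -7517 + 4 = -7513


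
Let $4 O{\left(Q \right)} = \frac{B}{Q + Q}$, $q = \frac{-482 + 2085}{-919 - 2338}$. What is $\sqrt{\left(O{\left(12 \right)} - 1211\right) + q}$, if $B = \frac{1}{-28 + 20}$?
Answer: $\frac{i \sqrt{29610045210387}}{156336} \approx 34.807 i$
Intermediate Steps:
$q = - \frac{1603}{3257}$ ($q = \frac{1603}{-3257} = 1603 \left(- \frac{1}{3257}\right) = - \frac{1603}{3257} \approx -0.49217$)
$B = - \frac{1}{8}$ ($B = \frac{1}{-8} = - \frac{1}{8} \approx -0.125$)
$O{\left(Q \right)} = - \frac{1}{64 Q}$ ($O{\left(Q \right)} = \frac{\left(- \frac{1}{8}\right) \frac{1}{Q + Q}}{4} = \frac{\left(- \frac{1}{8}\right) \frac{1}{2 Q}}{4} = \frac{\left(- \frac{1}{16}\right) \frac{1}{Q}}{4} = - \frac{1}{64 Q}$)
$\sqrt{\left(O{\left(12 \right)} - 1211\right) + q} = \sqrt{\left(- \frac{1}{64 \cdot 12} - 1211\right) - \frac{1603}{3257}} = \sqrt{\left(\left(- \frac{1}{64}\right) \frac{1}{12} - 1211\right) - \frac{1603}{3257}} = \sqrt{\left(- \frac{1}{768} - 1211\right) - \frac{1603}{3257}} = \sqrt{- \frac{930049}{768} - \frac{1603}{3257}} = \sqrt{- \frac{3030400697}{2501376}} = \frac{i \sqrt{29610045210387}}{156336}$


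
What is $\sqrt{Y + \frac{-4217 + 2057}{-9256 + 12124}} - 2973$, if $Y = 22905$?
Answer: $-2973 + \frac{3 \sqrt{145368165}}{239} \approx -2821.7$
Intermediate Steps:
$\sqrt{Y + \frac{-4217 + 2057}{-9256 + 12124}} - 2973 = \sqrt{22905 + \frac{-4217 + 2057}{-9256 + 12124}} - 2973 = \sqrt{22905 - \frac{2160}{2868}} - 2973 = \sqrt{22905 - \frac{180}{239}} - 2973 = \sqrt{\frac{5474115}{239}} - 2973 = \frac{3 \sqrt{145368165}}{239} - 2973 = -2973 + \frac{3 \sqrt{145368165}}{239}$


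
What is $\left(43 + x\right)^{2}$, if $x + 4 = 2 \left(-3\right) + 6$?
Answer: $1521$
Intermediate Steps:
$x = -4$ ($x = -4 + \left(2 \left(-3\right) + 6\right) = -4 + \left(-6 + 6\right) = -4 + 0 = -4$)
$\left(43 + x\right)^{2} = \left(43 - 4\right)^{2} = 39^{2} = 1521$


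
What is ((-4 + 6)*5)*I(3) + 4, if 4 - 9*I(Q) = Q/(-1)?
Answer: 106/9 ≈ 11.778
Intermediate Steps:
I(Q) = 4/9 + Q/9 (I(Q) = 4/9 - Q/(9*(-1)) = 4/9 - Q*(-1)/9 = 4/9 - (-1)*Q/9 = 4/9 + Q/9)
((-4 + 6)*5)*I(3) + 4 = ((-4 + 6)*5)*(4/9 + (⅑)*3) + 4 = (2*5)*(4/9 + ⅓) + 4 = 10*(7/9) + 4 = 70/9 + 4 = 106/9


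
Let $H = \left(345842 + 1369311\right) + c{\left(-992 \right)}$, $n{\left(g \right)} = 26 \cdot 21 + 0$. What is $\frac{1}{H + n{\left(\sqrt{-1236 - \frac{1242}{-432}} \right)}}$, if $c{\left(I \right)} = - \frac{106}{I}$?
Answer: $\frac{496}{850986757} \approx 5.8285 \cdot 10^{-7}$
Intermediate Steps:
$n{\left(g \right)} = 546$ ($n{\left(g \right)} = 546 + 0 = 546$)
$H = \frac{850715941}{496}$ ($H = \left(345842 + 1369311\right) - \frac{106}{-992} = 1715153 - - \frac{53}{496} = 1715153 + \frac{53}{496} = \frac{850715941}{496} \approx 1.7152 \cdot 10^{6}$)
$\frac{1}{H + n{\left(\sqrt{-1236 - \frac{1242}{-432}} \right)}} = \frac{1}{\frac{850715941}{496} + 546} = \frac{1}{\frac{850986757}{496}} = \frac{496}{850986757}$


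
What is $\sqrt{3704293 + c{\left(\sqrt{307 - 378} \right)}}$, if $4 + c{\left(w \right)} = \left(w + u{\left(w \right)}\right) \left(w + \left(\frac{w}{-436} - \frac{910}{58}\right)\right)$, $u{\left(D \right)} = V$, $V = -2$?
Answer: $\frac{\sqrt{148050275157971 - 706831210 i \sqrt{71}}}{6322} \approx 1924.6 - 0.038713 i$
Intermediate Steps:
$u{\left(D \right)} = -2$
$c{\left(w \right)} = -4 + \left(-2 + w\right) \left(- \frac{455}{29} + \frac{435 w}{436}\right)$ ($c{\left(w \right)} = -4 + \left(w - 2\right) \left(w + \left(\frac{w}{-436} - \frac{910}{58}\right)\right) = -4 + \left(-2 + w\right) \left(w + \left(w \left(- \frac{1}{436}\right) - \frac{455}{29}\right)\right) = -4 + \left(-2 + w\right) \left(w - \left(\frac{455}{29} + \frac{w}{436}\right)\right) = -4 + \left(-2 + w\right) \left(- \frac{455}{29} + \frac{435 w}{436}\right)$)
$\sqrt{3704293 + c{\left(\sqrt{307 - 378} \right)}} = \sqrt{3704293 + \left(\frac{794}{29} - \frac{111805 \sqrt{307 - 378}}{6322} + \frac{435 \left(\sqrt{307 - 378}\right)^{2}}{436}\right)} = \sqrt{3704293 + \left(\frac{794}{29} - \frac{111805 \sqrt{-71}}{6322} + \frac{435 \left(\sqrt{-71}\right)^{2}}{436}\right)} = \sqrt{3704293 + \left(\frac{794}{29} - \frac{111805 i \sqrt{71}}{6322} + \frac{435 \left(i \sqrt{71}\right)^{2}}{436}\right)} = \sqrt{3704293 + \left(\frac{794}{29} - \frac{111805 i \sqrt{71}}{6322} + \frac{435}{436} \left(-71\right)\right)} = \sqrt{3704293 - \left(\frac{549481}{12644} + \frac{111805 i \sqrt{71}}{6322}\right)} = \sqrt{\frac{46836531211}{12644} - \frac{111805 i \sqrt{71}}{6322}}$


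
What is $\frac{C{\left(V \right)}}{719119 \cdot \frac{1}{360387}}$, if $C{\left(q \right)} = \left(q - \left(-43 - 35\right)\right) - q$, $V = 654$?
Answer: $\frac{28110186}{719119} \approx 39.09$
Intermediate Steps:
$C{\left(q \right)} = 78$ ($C{\left(q \right)} = \left(q - \left(-43 - 35\right)\right) - q = \left(q - -78\right) - q = \left(q + 78\right) - q = \left(78 + q\right) - q = 78$)
$\frac{C{\left(V \right)}}{719119 \cdot \frac{1}{360387}} = \frac{78}{719119 \cdot \frac{1}{360387}} = \frac{78}{\frac{719119}{360387}} = 78 \cdot \frac{360387}{719119} = \frac{28110186}{719119}$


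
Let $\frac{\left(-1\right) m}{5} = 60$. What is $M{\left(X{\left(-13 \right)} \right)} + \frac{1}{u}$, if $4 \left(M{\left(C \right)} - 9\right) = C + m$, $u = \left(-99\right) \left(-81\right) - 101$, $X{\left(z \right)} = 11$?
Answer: $- \frac{1001625}{15836} \approx -63.25$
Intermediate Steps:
$m = -300$ ($m = \left(-5\right) 60 = -300$)
$u = 7918$ ($u = 8019 - 101 = 7918$)
$M{\left(C \right)} = -66 + \frac{C}{4}$ ($M{\left(C \right)} = 9 + \frac{C - 300}{4} = 9 + \frac{-300 + C}{4} = 9 + \left(-75 + \frac{C}{4}\right) = -66 + \frac{C}{4}$)
$M{\left(X{\left(-13 \right)} \right)} + \frac{1}{u} = \left(-66 + \frac{1}{4} \cdot 11\right) + \frac{1}{7918} = \left(-66 + \frac{11}{4}\right) + \frac{1}{7918} = - \frac{253}{4} + \frac{1}{7918} = - \frac{1001625}{15836}$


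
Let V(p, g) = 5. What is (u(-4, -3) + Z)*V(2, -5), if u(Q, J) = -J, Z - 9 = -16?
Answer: -20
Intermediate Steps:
Z = -7 (Z = 9 - 16 = -7)
(u(-4, -3) + Z)*V(2, -5) = (-1*(-3) - 7)*5 = (3 - 7)*5 = -4*5 = -20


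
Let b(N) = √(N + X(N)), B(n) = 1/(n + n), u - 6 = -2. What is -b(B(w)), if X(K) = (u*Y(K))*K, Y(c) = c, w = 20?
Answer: -√11/20 ≈ -0.16583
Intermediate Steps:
u = 4 (u = 6 - 2 = 4)
B(n) = 1/(2*n)
X(K) = 4*K² (X(K) = (4*K)*K = 4*K²)
b(N) = √(N + 4*N²)
-b(B(w)) = -√(((½)/20)*(1 + 4*((½)/20))) = -√(((½)*(1/20))*(1 + 4*((½)*(1/20)))) = -√((1 + 4*(1/40))/40) = -√((1 + ⅒)/40) = -√((1/40)*(11/10)) = -√(11/400) = -√11/20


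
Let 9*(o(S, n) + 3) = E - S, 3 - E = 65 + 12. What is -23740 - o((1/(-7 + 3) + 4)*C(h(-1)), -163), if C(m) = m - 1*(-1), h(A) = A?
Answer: -213559/9 ≈ -23729.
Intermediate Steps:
C(m) = 1 + m (C(m) = m + 1 = 1 + m)
E = -74 (E = 3 - (65 + 12) = 3 - 1*77 = 3 - 77 = -74)
o(S, n) = -101/9 - S/9 (o(S, n) = -3 + (-74 - S)/9 = -3 + (-74/9 - S/9) = -101/9 - S/9)
-23740 - o((1/(-7 + 3) + 4)*C(h(-1)), -163) = -23740 - (-101/9 - (1/(-7 + 3) + 4)*(1 - 1)/9) = -23740 - (-101/9 - (1/(-4) + 4)*0/9) = -23740 - (-101/9 - (-1/4 + 4)*0/9) = -23740 - (-101/9 - 5*0/12) = -23740 - (-101/9 - 1/9*0) = -23740 - (-101/9 + 0) = -23740 - 1*(-101/9) = -23740 + 101/9 = -213559/9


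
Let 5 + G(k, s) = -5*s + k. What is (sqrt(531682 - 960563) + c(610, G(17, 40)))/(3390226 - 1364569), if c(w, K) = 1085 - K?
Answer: 1273/2025657 + I*sqrt(428881)/2025657 ≈ 0.00062844 + 0.0003233*I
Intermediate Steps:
G(k, s) = -5 + k - 5*s (G(k, s) = -5 + (-5*s + k) = -5 + (k - 5*s) = -5 + k - 5*s)
(sqrt(531682 - 960563) + c(610, G(17, 40)))/(3390226 - 1364569) = (sqrt(531682 - 960563) + (1085 - (-5 + 17 - 5*40)))/(3390226 - 1364569) = (sqrt(-428881) + (1085 - (-5 + 17 - 200)))/2025657 = (I*sqrt(428881) + (1085 - 1*(-188)))*(1/2025657) = (I*sqrt(428881) + (1085 + 188))*(1/2025657) = (I*sqrt(428881) + 1273)*(1/2025657) = (1273 + I*sqrt(428881))*(1/2025657) = 1273/2025657 + I*sqrt(428881)/2025657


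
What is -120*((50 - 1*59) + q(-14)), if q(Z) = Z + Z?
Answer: 4440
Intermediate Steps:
q(Z) = 2*Z
-120*((50 - 1*59) + q(-14)) = -120*((50 - 1*59) + 2*(-14)) = -120*((50 - 59) - 28) = -120*(-9 - 28) = -120*(-37) = 4440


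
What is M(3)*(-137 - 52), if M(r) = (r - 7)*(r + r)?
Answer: 4536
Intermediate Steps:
M(r) = 2*r*(-7 + r) (M(r) = (-7 + r)*(2*r) = 2*r*(-7 + r))
M(3)*(-137 - 52) = (2*3*(-7 + 3))*(-137 - 52) = (2*3*(-4))*(-189) = -24*(-189) = 4536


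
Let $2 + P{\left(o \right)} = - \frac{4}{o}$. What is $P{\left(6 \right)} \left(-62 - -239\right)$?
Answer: $-472$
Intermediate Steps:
$P{\left(o \right)} = -2 - \frac{4}{o}$
$P{\left(6 \right)} \left(-62 - -239\right) = \left(-2 - \frac{4}{6}\right) \left(-62 - -239\right) = \left(-2 - \frac{2}{3}\right) \left(-62 + 239\right) = \left(-2 - \frac{2}{3}\right) 177 = \left(- \frac{8}{3}\right) 177 = -472$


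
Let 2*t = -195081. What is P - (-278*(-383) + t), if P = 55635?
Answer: 93403/2 ≈ 46702.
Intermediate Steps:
t = -195081/2 (t = (½)*(-195081) = -195081/2 ≈ -97541.)
P - (-278*(-383) + t) = 55635 - (-278*(-383) - 195081/2) = 55635 - (106474 - 195081/2) = 55635 - 1*17867/2 = 55635 - 17867/2 = 93403/2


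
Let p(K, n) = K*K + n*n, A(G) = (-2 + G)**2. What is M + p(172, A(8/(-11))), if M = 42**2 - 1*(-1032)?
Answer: 474885580/14641 ≈ 32435.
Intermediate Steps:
p(K, n) = K**2 + n**2
M = 2796 (M = 1764 + 1032 = 2796)
M + p(172, A(8/(-11))) = 2796 + (172**2 + ((-2 + 8/(-11))**2)**2) = 2796 + (29584 + ((-2 + 8*(-1/11))**2)**2) = 2796 + (29584 + ((-2 - 8/11)**2)**2) = 2796 + (29584 + ((-30/11)**2)**2) = 2796 + (29584 + (900/121)**2) = 2796 + (29584 + 810000/14641) = 2796 + 433949344/14641 = 474885580/14641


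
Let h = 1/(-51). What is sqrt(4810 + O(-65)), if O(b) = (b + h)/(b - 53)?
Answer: 2*sqrt(10888779633)/3009 ≈ 69.358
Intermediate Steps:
h = -1/51 ≈ -0.019608
O(b) = (-1/51 + b)/(-53 + b) (O(b) = (b - 1/51)/(b - 53) = (-1/51 + b)/(-53 + b))
sqrt(4810 + O(-65)) = sqrt(4810 + (-1/51 - 65)/(-53 - 65)) = sqrt(4810 - 3316/51/(-118)) = sqrt(4810 - 1/118*(-3316/51)) = sqrt(4810 + 1658/3009) = sqrt(14474948/3009) = 2*sqrt(10888779633)/3009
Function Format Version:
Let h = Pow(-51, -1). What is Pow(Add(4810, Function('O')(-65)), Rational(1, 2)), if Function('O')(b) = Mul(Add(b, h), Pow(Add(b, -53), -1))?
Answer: Mul(Rational(2, 3009), Pow(10888779633, Rational(1, 2))) ≈ 69.358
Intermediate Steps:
h = Rational(-1, 51) ≈ -0.019608
Function('O')(b) = Mul(Pow(Add(-53, b), -1), Add(Rational(-1, 51), b)) (Function('O')(b) = Mul(Add(b, Rational(-1, 51)), Pow(Add(b, -53), -1)) = Mul(Add(Rational(-1, 51), b), Pow(Add(-53, b), -1)) = Mul(Pow(Add(-53, b), -1), Add(Rational(-1, 51), b)))
Pow(Add(4810, Function('O')(-65)), Rational(1, 2)) = Pow(Add(4810, Mul(Pow(Add(-53, -65), -1), Add(Rational(-1, 51), -65))), Rational(1, 2)) = Pow(Add(4810, Mul(Pow(-118, -1), Rational(-3316, 51))), Rational(1, 2)) = Pow(Add(4810, Mul(Rational(-1, 118), Rational(-3316, 51))), Rational(1, 2)) = Pow(Add(4810, Rational(1658, 3009)), Rational(1, 2)) = Pow(Rational(14474948, 3009), Rational(1, 2)) = Mul(Rational(2, 3009), Pow(10888779633, Rational(1, 2)))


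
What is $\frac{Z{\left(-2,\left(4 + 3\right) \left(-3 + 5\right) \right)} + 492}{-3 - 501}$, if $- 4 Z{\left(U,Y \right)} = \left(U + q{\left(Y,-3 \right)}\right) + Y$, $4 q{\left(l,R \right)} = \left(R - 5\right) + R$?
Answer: $- \frac{7835}{8064} \approx -0.9716$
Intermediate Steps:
$q{\left(l,R \right)} = - \frac{5}{4} + \frac{R}{2}$ ($q{\left(l,R \right)} = \frac{\left(R - 5\right) + R}{4} = \frac{\left(-5 + R\right) + R}{4} = \frac{-5 + 2 R}{4} = - \frac{5}{4} + \frac{R}{2}$)
$Z{\left(U,Y \right)} = \frac{11}{16} - \frac{U}{4} - \frac{Y}{4}$ ($Z{\left(U,Y \right)} = - \frac{\left(U + \left(- \frac{5}{4} + \frac{1}{2} \left(-3\right)\right)\right) + Y}{4} = - \frac{\left(U - \frac{11}{4}\right) + Y}{4} = - \frac{\left(- \frac{11}{4} + U\right) + Y}{4} = - \frac{- \frac{11}{4} + U + Y}{4} = \frac{11}{16} - \frac{U}{4} - \frac{Y}{4}$)
$\frac{Z{\left(-2,\left(4 + 3\right) \left(-3 + 5\right) \right)} + 492}{-3 - 501} = \frac{\left(\frac{11}{16} - - \frac{1}{2} - \frac{\left(4 + 3\right) \left(-3 + 5\right)}{4}\right) + 492}{-3 - 501} = \frac{\left(\frac{11}{16} + \frac{1}{2} - \frac{7 \cdot 2}{4}\right) + 492}{-504} = \left(\left(\frac{11}{16} + \frac{1}{2} - \frac{7}{2}\right) + 492\right) \left(- \frac{1}{504}\right) = \left(- \frac{37}{16} + 492\right) \left(- \frac{1}{504}\right) = \frac{7835}{16} \left(- \frac{1}{504}\right) = - \frac{7835}{8064}$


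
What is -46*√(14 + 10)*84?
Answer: -7728*√6 ≈ -18930.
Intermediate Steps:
-46*√(14 + 10)*84 = -92*√6*84 = -7728*√6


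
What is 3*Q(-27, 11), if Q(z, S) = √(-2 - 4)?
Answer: 3*I*√6 ≈ 7.3485*I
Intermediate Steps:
Q(z, S) = I*√6 (Q(z, S) = √(-6) = I*√6)
3*Q(-27, 11) = 3*(I*√6) = 3*I*√6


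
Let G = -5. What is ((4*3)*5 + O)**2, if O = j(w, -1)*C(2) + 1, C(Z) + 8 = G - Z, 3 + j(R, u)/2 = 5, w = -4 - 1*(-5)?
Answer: 1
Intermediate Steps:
w = 1 (w = -4 + 5 = 1)
j(R, u) = 4 (j(R, u) = -6 + 2*5 = -6 + 10 = 4)
C(Z) = -13 - Z (C(Z) = -8 + (-5 - Z) = -13 - Z)
O = -59 (O = 4*(-13 - 1*2) + 1 = 4*(-13 - 2) + 1 = 4*(-15) + 1 = -60 + 1 = -59)
((4*3)*5 + O)**2 = ((4*3)*5 - 59)**2 = (12*5 - 59)**2 = (60 - 59)**2 = 1**2 = 1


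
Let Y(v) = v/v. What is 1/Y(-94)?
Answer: 1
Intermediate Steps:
Y(v) = 1
1/Y(-94) = 1/1 = 1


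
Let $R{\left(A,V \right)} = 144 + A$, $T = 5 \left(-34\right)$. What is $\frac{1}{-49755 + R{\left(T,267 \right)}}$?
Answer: $- \frac{1}{49781} \approx -2.0088 \cdot 10^{-5}$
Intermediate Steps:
$T = -170$
$\frac{1}{-49755 + R{\left(T,267 \right)}} = \frac{1}{-49755 + \left(144 - 170\right)} = \frac{1}{-49755 - 26} = \frac{1}{-49781} = - \frac{1}{49781}$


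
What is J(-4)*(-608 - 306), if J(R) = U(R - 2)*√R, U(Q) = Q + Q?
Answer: 21936*I ≈ 21936.0*I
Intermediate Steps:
U(Q) = 2*Q
J(R) = √R*(-4 + 2*R) (J(R) = (2*(R - 2))*√R = (2*(-2 + R))*√R = (-4 + 2*R)*√R = √R*(-4 + 2*R))
J(-4)*(-608 - 306) = (2*√(-4)*(-2 - 4))*(-608 - 306) = (2*(2*I)*(-6))*(-914) = -24*I*(-914) = 21936*I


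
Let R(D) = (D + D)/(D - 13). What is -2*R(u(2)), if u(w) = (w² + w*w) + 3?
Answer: 22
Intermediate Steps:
u(w) = 3 + 2*w² (u(w) = (w² + w²) + 3 = 2*w² + 3 = 3 + 2*w²)
R(D) = 2*D/(-13 + D) (R(D) = (2*D)/(-13 + D) = 2*D/(-13 + D))
-2*R(u(2)) = -4*(3 + 2*2²)/(-13 + (3 + 2*2²)) = -4*(3 + 2*4)/(-13 + (3 + 2*4)) = -4*(3 + 8)/(-13 + (3 + 8)) = -4*11/(-13 + 11) = -4*11/(-2) = -4*11*(-1)/2 = -2*(-11) = 22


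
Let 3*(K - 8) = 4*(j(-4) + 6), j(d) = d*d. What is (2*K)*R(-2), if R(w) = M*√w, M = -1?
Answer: -224*I*√2/3 ≈ -105.59*I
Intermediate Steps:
j(d) = d²
R(w) = -√w
K = 112/3 (K = 8 + (4*((-4)² + 6))/3 = 8 + (4*(16 + 6))/3 = 8 + (4*22)/3 = 8 + (⅓)*88 = 8 + 88/3 = 112/3 ≈ 37.333)
(2*K)*R(-2) = (2*(112/3))*(-√(-2)) = 224*(-I*√2)/3 = -224*I*√2/3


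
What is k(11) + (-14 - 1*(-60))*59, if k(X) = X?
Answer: 2725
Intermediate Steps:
k(11) + (-14 - 1*(-60))*59 = 11 + (-14 - 1*(-60))*59 = 11 + (-14 + 60)*59 = 11 + 46*59 = 11 + 2714 = 2725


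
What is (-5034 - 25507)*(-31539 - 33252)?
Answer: 1978781931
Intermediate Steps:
(-5034 - 25507)*(-31539 - 33252) = -30541*(-64791) = 1978781931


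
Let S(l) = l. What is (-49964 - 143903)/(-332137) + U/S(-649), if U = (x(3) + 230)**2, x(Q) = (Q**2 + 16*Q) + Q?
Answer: -27806902017/215556913 ≈ -129.00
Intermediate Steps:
x(Q) = Q**2 + 17*Q
U = 84100 (U = (3*(17 + 3) + 230)**2 = (3*20 + 230)**2 = (60 + 230)**2 = 290**2 = 84100)
(-49964 - 143903)/(-332137) + U/S(-649) = (-49964 - 143903)/(-332137) + 84100/(-649) = -193867*(-1/332137) + 84100*(-1/649) = 193867/332137 - 84100/649 = -27806902017/215556913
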